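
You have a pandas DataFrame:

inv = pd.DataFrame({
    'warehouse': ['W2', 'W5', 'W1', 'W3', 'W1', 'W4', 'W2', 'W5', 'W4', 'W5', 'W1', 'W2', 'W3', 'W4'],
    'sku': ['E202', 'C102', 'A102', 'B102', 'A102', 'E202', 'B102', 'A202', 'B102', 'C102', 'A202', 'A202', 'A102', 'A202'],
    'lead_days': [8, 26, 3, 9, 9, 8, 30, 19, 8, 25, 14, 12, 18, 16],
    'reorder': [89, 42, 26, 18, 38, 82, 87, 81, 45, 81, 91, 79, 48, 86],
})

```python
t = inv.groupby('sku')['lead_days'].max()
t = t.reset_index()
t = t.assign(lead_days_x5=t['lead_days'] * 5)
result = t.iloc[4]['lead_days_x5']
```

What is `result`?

40

group by sku, max of lead_days:
sku
A102    18
A202    19
B102    30
C102    26
E202     8
Name: lead_days, dtype: int64
reset_index():
    sku  lead_days
0  A102         18
1  A202         19
2  B102         30
3  C102         26
4  E202          8
add column lead_days_x5 = t['lead_days'] * 5:
    sku  lead_days  lead_days_x5
0  A102         18            90
1  A202         19            95
2  B102         30           150
3  C102         26           130
4  E202          8            40
Taking the value at position 4, column 'lead_days_x5' gives 40.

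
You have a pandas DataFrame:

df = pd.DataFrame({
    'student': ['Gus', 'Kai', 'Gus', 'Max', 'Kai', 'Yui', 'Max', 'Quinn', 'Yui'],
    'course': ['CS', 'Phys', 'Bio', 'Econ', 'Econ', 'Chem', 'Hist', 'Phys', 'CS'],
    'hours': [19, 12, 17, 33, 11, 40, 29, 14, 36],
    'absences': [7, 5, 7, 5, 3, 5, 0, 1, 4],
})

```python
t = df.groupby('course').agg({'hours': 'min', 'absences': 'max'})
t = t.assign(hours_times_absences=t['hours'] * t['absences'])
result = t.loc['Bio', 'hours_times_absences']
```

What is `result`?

group by course: min(hours), max(absences):
        hours  absences
course                 
Bio        17         7
CS         19         7
Chem       40         5
Econ       11         5
Hist       29         0
Phys       12         5
add column hours_times_absences = t['hours'] * t['absences']:
        hours  absences  hours_times_absences
course                                       
Bio        17         7                   119
CS         19         7                   133
Chem       40         5                   200
Econ       11         5                    55
Hist       29         0                     0
Phys       12         5                    60
value at row 'Bio', column 'hours_times_absences' → 119

119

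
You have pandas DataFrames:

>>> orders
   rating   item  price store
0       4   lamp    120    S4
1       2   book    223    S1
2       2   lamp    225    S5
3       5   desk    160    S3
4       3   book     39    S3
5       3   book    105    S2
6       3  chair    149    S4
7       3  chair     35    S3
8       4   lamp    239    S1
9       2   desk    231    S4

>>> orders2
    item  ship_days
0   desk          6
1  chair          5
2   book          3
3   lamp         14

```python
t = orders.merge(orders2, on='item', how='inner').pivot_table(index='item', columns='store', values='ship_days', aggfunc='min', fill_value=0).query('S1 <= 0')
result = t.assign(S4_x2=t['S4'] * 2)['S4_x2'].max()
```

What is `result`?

merge on 'item' (how='inner') → 10 rows:
   rating   item  price store  ship_days
0       4   lamp    120    S4         14
1       2   book    223    S1          3
2       2   lamp    225    S5         14
3       5   desk    160    S3          6
4       3   book     39    S3          3
5       3   book    105    S2          3
6       3  chair    149    S4          5
7       3  chair     35    S3          5
8       4   lamp    239    S1         14
9       2   desk    231    S4          6
pivot: rows=item, cols=store, min(ship_days):
store  S1  S2  S3  S4  S5
item                     
book    3   3   3   0   0
chair   0   0   5   5   0
desk    0   0   6   6   0
lamp   14   0   0  14  14
filter rows where S1 <= 0:
store  S1  S2  S3  S4  S5
item                     
chair   0   0   5   5   0
desk    0   0   6   6   0
add column S4_x2 = t['S4'] * 2:
store  S1  S2  S3  S4  S5  S4_x2
item                            
chair   0   0   5   5   0     10
desk    0   0   6   6   0     12

12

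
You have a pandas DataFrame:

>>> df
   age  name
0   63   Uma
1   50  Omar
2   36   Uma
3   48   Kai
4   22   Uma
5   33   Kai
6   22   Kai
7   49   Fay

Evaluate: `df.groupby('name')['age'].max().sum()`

group by name, max of age:
name
Fay     49
Kai     48
Omar    50
Uma     63
Name: age, dtype: int64
Taking the sum of the resulting series gives 210.

210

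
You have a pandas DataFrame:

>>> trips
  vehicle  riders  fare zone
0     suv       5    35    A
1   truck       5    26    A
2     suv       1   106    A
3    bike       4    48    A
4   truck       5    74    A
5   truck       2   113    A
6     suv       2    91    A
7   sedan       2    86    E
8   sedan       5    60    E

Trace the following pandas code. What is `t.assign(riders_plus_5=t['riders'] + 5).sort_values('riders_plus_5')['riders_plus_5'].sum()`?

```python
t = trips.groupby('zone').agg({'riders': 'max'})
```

20

group by zone, max of riders:
      riders
zone        
A          5
E          5
add column riders_plus_5 = t['riders'] + 5:
      riders  riders_plus_5
zone                       
A          5             10
E          5             10
sort by riders_plus_5:
      riders  riders_plus_5
zone                       
A          5             10
E          5             10
Reading off the sum of column 'riders_plus_5', we get 20.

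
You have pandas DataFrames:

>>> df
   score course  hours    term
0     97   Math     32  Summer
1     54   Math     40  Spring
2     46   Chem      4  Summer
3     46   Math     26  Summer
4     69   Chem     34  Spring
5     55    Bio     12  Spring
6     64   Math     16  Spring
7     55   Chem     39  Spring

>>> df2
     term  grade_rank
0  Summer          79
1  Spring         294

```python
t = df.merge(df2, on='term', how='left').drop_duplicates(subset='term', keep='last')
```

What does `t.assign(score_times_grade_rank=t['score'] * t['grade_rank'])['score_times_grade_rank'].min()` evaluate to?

3634

merge on 'term' (how='left') → 8 rows:
   score course  hours    term  grade_rank
0     97   Math     32  Summer          79
1     54   Math     40  Spring         294
2     46   Chem      4  Summer          79
3     46   Math     26  Summer          79
4     69   Chem     34  Spring         294
5     55    Bio     12  Spring         294
6     64   Math     16  Spring         294
7     55   Chem     39  Spring         294
drop duplicate term (keep=last):
   score course  hours    term  grade_rank
3     46   Math     26  Summer          79
7     55   Chem     39  Spring         294
add column score_times_grade_rank = t['score'] * t['grade_rank']:
   score course  hours    term  grade_rank  score_times_grade_rank
3     46   Math     26  Summer          79                    3634
7     55   Chem     39  Spring         294                   16170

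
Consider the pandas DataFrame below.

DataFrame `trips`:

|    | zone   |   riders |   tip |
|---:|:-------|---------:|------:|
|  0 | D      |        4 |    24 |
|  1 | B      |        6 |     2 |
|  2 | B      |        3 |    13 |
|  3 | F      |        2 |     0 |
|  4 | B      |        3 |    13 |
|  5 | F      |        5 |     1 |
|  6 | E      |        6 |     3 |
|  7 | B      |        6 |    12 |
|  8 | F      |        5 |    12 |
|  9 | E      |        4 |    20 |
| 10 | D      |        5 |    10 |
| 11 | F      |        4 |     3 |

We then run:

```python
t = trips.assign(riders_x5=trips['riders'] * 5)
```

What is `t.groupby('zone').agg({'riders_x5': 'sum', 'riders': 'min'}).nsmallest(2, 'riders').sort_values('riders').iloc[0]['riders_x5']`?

80

add column riders_x5 = trips['riders'] * 5:
   zone  riders  tip  riders_x5
0     D       4   24         20
1     B       6    2         30
2     B       3   13         15
3     F       2    0         10
4     B       3   13         15
5     F       5    1         25
6     E       6    3         30
7     B       6   12         30
8     F       5   12         25
9     E       4   20         20
10    D       5   10         25
11    F       4    3         20
group by zone: sum(riders_x5), min(riders):
      riders_x5  riders
zone                   
B            90       3
D            45       4
E            50       4
F            80       2
take 2 rows with smallest riders:
      riders_x5  riders
zone                   
F            80       2
B            90       3
sort by riders:
      riders_x5  riders
zone                   
F            80       2
B            90       3
So iloc[0]['riders_x5'] = 80.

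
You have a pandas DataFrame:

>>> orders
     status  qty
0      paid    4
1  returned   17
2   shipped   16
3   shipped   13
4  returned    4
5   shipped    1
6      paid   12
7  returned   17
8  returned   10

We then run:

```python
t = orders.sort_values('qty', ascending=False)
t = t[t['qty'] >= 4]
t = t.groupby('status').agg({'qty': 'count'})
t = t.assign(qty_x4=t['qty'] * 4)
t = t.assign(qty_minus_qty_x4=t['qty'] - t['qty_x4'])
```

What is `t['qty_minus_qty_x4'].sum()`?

sort by qty descending:
     status  qty
1  returned   17
7  returned   17
2   shipped   16
3   shipped   13
6      paid   12
8  returned   10
0      paid    4
4  returned    4
5   shipped    1
filter rows where qty >= 4:
     status  qty
1  returned   17
7  returned   17
2   shipped   16
3   shipped   13
6      paid   12
8  returned   10
0      paid    4
4  returned    4
group by status, count of qty:
          qty
status       
paid        2
returned    4
shipped     2
add column qty_x4 = t['qty'] * 4:
          qty  qty_x4
status               
paid        2       8
returned    4      16
shipped     2       8
add column qty_minus_qty_x4 = t['qty'] - t['qty_x4']:
          qty  qty_x4  qty_minus_qty_x4
status                                 
paid        2       8                -6
returned    4      16               -12
shipped     2       8                -6
Hence -24.

-24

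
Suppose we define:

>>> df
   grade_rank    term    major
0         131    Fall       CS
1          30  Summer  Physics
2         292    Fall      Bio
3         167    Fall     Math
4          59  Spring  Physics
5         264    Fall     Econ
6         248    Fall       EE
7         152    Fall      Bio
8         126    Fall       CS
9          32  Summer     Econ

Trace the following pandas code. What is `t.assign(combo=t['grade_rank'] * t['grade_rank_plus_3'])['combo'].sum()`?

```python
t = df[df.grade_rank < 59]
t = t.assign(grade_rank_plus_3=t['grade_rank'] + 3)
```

2110

filter rows where grade_rank < 59:
   grade_rank    term    major
1          30  Summer  Physics
9          32  Summer     Econ
add column grade_rank_plus_3 = t['grade_rank'] + 3:
   grade_rank    term    major  grade_rank_plus_3
1          30  Summer  Physics                 33
9          32  Summer     Econ                 35
add column combo = t['grade_rank'] * t['grade_rank_plus_3']:
   grade_rank    term    major  grade_rank_plus_3  combo
1          30  Summer  Physics                 33    990
9          32  Summer     Econ                 35   1120
The sum of column 'combo' is 2110.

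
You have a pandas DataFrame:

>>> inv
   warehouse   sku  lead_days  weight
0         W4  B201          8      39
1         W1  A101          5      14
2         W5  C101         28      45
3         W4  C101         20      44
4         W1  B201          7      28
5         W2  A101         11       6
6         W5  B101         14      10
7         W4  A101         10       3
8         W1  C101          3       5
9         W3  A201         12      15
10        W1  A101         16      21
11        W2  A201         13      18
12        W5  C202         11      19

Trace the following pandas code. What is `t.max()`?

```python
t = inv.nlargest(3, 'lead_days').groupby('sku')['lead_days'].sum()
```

take 3 rows with largest lead_days:
   warehouse   sku  lead_days  weight
2         W5  C101         28      45
3         W4  C101         20      44
10        W1  A101         16      21
group by sku, sum of lead_days:
sku
A101    16
C101    48
Name: lead_days, dtype: int64
Finally, max of the resulting series = 48.

48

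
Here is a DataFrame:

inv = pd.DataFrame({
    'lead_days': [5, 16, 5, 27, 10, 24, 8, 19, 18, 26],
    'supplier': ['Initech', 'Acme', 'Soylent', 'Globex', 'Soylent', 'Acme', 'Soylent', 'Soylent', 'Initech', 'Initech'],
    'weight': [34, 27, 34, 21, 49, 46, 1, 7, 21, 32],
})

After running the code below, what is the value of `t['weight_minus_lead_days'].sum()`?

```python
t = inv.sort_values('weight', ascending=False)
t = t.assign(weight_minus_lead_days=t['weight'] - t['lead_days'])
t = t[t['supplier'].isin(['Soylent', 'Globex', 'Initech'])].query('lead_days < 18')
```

90

sort by weight descending:
   lead_days supplier  weight
4         10  Soylent      49
5         24     Acme      46
0          5  Initech      34
2          5  Soylent      34
9         26  Initech      32
1         16     Acme      27
3         27   Globex      21
8         18  Initech      21
7         19  Soylent       7
6          8  Soylent       1
add column weight_minus_lead_days = t['weight'] - t['lead_days']:
   lead_days supplier  weight  weight_minus_lead_days
4         10  Soylent      49                      39
5         24     Acme      46                      22
0          5  Initech      34                      29
2          5  Soylent      34                      29
9         26  Initech      32                       6
1         16     Acme      27                      11
3         27   Globex      21                      -6
8         18  Initech      21                       3
7         19  Soylent       7                     -12
6          8  Soylent       1                      -7
filter rows where supplier in ['Soylent', 'Globex', 'Initech']:
   lead_days supplier  weight  weight_minus_lead_days
4         10  Soylent      49                      39
0          5  Initech      34                      29
2          5  Soylent      34                      29
9         26  Initech      32                       6
3         27   Globex      21                      -6
8         18  Initech      21                       3
7         19  Soylent       7                     -12
6          8  Soylent       1                      -7
filter rows where lead_days < 18:
   lead_days supplier  weight  weight_minus_lead_days
4         10  Soylent      49                      39
0          5  Initech      34                      29
2          5  Soylent      34                      29
6          8  Soylent       1                      -7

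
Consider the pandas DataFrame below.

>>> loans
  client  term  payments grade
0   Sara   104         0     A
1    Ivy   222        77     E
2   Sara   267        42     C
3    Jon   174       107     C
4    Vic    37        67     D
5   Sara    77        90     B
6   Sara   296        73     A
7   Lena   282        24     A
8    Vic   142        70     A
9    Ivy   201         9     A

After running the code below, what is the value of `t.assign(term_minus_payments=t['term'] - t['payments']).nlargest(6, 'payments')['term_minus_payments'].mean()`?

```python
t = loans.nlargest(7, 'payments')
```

take 7 rows with largest payments:
  client  term  payments grade
3    Jon   174       107     C
5   Sara    77        90     B
1    Ivy   222        77     E
6   Sara   296        73     A
8    Vic   142        70     A
4    Vic    37        67     D
2   Sara   267        42     C
add column term_minus_payments = t['term'] - t['payments']:
  client  term  payments grade  term_minus_payments
3    Jon   174       107     C                   67
5   Sara    77        90     B                  -13
1    Ivy   222        77     E                  145
6   Sara   296        73     A                  223
8    Vic   142        70     A                   72
4    Vic    37        67     D                  -30
2   Sara   267        42     C                  225
take 6 rows with largest payments:
  client  term  payments grade  term_minus_payments
3    Jon   174       107     C                   67
5   Sara    77        90     B                  -13
1    Ivy   222        77     E                  145
6   Sara   296        73     A                  223
8    Vic   142        70     A                   72
4    Vic    37        67     D                  -30

77.3333333333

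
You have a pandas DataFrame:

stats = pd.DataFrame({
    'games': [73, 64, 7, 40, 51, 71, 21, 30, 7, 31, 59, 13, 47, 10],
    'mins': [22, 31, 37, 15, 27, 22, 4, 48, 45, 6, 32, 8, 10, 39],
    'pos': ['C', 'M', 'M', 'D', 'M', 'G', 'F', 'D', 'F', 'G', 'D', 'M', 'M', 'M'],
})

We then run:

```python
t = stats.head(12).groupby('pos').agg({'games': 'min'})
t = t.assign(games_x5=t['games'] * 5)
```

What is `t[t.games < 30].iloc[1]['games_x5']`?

35

take first 12 rows:
    games  mins pos
0      73    22   C
1      64    31   M
2       7    37   M
3      40    15   D
4      51    27   M
5      71    22   G
6      21     4   F
7      30    48   D
8       7    45   F
9      31     6   G
10     59    32   D
11     13     8   M
group by pos, min of games:
     games
pos       
C       73
D       30
F        7
G       31
M        7
add column games_x5 = t['games'] * 5:
     games  games_x5
pos                 
C       73       365
D       30       150
F        7        35
G       31       155
M        7        35
filter rows where games < 30:
     games  games_x5
pos                 
F        7        35
M        7        35
The value at position 1, column 'games_x5' is 35.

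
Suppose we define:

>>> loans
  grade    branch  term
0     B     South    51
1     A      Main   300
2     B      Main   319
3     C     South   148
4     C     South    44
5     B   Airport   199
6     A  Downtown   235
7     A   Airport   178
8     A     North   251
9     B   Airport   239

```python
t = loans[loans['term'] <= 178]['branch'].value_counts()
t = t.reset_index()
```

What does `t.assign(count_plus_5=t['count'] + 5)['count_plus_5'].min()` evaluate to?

filter rows where term <= 178:
  grade   branch  term
0     B    South    51
3     C    South   148
4     C    South    44
7     A  Airport   178
value_counts of branch:
branch
South      3
Airport    1
Name: count, dtype: int64
reset_index():
    branch  count
0    South      3
1  Airport      1
add column count_plus_5 = t['count'] + 5:
    branch  count  count_plus_5
0    South      3             8
1  Airport      1             6
min of column 'count_plus_5' → 6

6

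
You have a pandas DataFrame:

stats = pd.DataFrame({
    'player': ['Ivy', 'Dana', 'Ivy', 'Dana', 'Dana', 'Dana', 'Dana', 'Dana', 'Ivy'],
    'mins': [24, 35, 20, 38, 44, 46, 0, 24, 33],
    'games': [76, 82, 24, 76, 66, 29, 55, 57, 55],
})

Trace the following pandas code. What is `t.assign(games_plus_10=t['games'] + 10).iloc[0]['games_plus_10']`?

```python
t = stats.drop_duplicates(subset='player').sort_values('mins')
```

86

drop duplicate player (keep=first):
  player  mins  games
0    Ivy    24     76
1   Dana    35     82
sort by mins:
  player  mins  games
0    Ivy    24     76
1   Dana    35     82
add column games_plus_10 = t['games'] + 10:
  player  mins  games  games_plus_10
0    Ivy    24     76             86
1   Dana    35     82             92
Taking the value at position 0, column 'games_plus_10' gives 86.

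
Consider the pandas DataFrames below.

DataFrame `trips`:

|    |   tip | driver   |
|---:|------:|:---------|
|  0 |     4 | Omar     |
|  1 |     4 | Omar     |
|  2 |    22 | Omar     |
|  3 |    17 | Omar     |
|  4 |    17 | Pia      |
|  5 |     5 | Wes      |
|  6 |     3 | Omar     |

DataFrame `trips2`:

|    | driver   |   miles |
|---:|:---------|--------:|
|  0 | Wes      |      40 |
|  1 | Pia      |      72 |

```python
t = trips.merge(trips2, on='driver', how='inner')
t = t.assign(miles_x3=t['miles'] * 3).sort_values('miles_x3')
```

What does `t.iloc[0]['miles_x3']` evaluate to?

120

merge on 'driver' (how='inner') → 2 rows:
   tip driver  miles
0   17    Pia     72
1    5    Wes     40
add column miles_x3 = t['miles'] * 3:
   tip driver  miles  miles_x3
0   17    Pia     72       216
1    5    Wes     40       120
sort by miles_x3:
   tip driver  miles  miles_x3
1    5    Wes     40       120
0   17    Pia     72       216
So iloc[0]['miles_x3'] = 120.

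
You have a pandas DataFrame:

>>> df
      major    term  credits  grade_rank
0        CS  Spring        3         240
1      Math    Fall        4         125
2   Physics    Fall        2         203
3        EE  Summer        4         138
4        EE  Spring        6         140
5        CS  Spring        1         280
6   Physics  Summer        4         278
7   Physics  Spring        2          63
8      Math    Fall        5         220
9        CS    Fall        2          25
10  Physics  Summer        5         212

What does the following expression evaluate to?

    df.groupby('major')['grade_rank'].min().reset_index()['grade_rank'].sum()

351

group by major, min of grade_rank:
major
CS          25
EE         138
Math       125
Physics     63
Name: grade_rank, dtype: int64
reset_index():
     major  grade_rank
0       CS          25
1       EE         138
2     Math         125
3  Physics          63
Taking the sum of column 'grade_rank' gives 351.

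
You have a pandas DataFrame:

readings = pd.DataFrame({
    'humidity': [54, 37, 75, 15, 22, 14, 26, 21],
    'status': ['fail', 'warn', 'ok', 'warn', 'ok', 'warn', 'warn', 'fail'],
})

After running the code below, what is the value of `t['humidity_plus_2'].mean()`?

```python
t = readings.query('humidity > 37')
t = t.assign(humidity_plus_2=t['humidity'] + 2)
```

66.5

filter rows where humidity > 37:
   humidity status
0        54   fail
2        75     ok
add column humidity_plus_2 = t['humidity'] + 2:
   humidity status  humidity_plus_2
0        54   fail               56
2        75     ok               77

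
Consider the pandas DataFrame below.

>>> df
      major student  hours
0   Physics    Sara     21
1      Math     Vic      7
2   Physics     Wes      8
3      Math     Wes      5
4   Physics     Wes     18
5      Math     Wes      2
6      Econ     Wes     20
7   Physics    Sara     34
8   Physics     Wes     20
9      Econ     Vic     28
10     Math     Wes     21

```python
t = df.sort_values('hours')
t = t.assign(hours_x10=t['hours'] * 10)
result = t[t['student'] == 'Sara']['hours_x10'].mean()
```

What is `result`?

sort by hours:
      major student  hours
5      Math     Wes      2
3      Math     Wes      5
1      Math     Vic      7
2   Physics     Wes      8
4   Physics     Wes     18
6      Econ     Wes     20
8   Physics     Wes     20
0   Physics    Sara     21
10     Math     Wes     21
9      Econ     Vic     28
7   Physics    Sara     34
add column hours_x10 = t['hours'] * 10:
      major student  hours  hours_x10
5      Math     Wes      2         20
3      Math     Wes      5         50
1      Math     Vic      7         70
2   Physics     Wes      8         80
4   Physics     Wes     18        180
6      Econ     Wes     20        200
8   Physics     Wes     20        200
0   Physics    Sara     21        210
10     Math     Wes     21        210
9      Econ     Vic     28        280
7   Physics    Sara     34        340
filter rows where student == 'Sara':
     major student  hours  hours_x10
0  Physics    Sara     21        210
7  Physics    Sara     34        340

275.0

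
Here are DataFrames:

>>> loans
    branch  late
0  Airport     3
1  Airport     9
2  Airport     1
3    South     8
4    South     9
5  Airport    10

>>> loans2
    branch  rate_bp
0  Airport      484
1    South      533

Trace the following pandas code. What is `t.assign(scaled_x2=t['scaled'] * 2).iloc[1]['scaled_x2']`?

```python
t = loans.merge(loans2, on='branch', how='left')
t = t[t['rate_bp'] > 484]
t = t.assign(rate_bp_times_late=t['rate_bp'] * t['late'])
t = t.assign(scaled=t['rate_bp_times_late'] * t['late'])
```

86346

merge on 'branch' (how='left') → 6 rows:
    branch  late  rate_bp
0  Airport     3      484
1  Airport     9      484
2  Airport     1      484
3    South     8      533
4    South     9      533
5  Airport    10      484
filter rows where rate_bp > 484:
  branch  late  rate_bp
3  South     8      533
4  South     9      533
add column rate_bp_times_late = t['rate_bp'] * t['late']:
  branch  late  rate_bp  rate_bp_times_late
3  South     8      533                4264
4  South     9      533                4797
add column scaled = t['rate_bp_times_late'] * t['late']:
  branch  late  rate_bp  rate_bp_times_late  scaled
3  South     8      533                4264   34112
4  South     9      533                4797   43173
add column scaled_x2 = t['scaled'] * 2:
  branch  late  rate_bp  rate_bp_times_late  scaled  scaled_x2
3  South     8      533                4264   34112      68224
4  South     9      533                4797   43173      86346
Finally, value at position 1, column 'scaled_x2' = 86346.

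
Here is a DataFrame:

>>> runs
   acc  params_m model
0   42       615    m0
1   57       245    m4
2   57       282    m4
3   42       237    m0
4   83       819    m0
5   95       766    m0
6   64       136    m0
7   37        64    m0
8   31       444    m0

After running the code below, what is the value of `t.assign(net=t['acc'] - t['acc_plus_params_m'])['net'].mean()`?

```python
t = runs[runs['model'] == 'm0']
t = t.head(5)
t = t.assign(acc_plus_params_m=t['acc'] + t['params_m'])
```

filter rows where model == 'm0':
   acc  params_m model
0   42       615    m0
3   42       237    m0
4   83       819    m0
5   95       766    m0
6   64       136    m0
7   37        64    m0
8   31       444    m0
take first 5 rows:
   acc  params_m model
0   42       615    m0
3   42       237    m0
4   83       819    m0
5   95       766    m0
6   64       136    m0
add column acc_plus_params_m = t['acc'] + t['params_m']:
   acc  params_m model  acc_plus_params_m
0   42       615    m0                657
3   42       237    m0                279
4   83       819    m0                902
5   95       766    m0                861
6   64       136    m0                200
add column net = t['acc'] - t['acc_plus_params_m']:
   acc  params_m model  acc_plus_params_m  net
0   42       615    m0                657 -615
3   42       237    m0                279 -237
4   83       819    m0                902 -819
5   95       766    m0                861 -766
6   64       136    m0                200 -136
Finally, mean of column 'net' = -514.6.

-514.6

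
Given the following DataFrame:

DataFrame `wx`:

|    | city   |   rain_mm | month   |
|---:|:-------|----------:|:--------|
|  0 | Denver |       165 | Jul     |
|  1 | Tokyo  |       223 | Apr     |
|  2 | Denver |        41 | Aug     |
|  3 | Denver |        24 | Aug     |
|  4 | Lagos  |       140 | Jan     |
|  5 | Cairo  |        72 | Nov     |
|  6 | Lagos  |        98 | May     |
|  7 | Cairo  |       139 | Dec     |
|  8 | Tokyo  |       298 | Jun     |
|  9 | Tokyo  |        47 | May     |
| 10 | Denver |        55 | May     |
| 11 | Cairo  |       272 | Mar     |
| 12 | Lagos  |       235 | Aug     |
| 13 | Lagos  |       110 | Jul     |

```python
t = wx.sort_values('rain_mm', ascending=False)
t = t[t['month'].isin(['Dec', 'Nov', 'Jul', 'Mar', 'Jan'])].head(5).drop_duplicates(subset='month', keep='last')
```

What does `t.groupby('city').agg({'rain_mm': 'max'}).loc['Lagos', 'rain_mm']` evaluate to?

140

sort by rain_mm descending:
      city  rain_mm month
8    Tokyo      298   Jun
11   Cairo      272   Mar
12   Lagos      235   Aug
1    Tokyo      223   Apr
0   Denver      165   Jul
4    Lagos      140   Jan
7    Cairo      139   Dec
13   Lagos      110   Jul
6    Lagos       98   May
5    Cairo       72   Nov
10  Denver       55   May
9    Tokyo       47   May
2   Denver       41   Aug
3   Denver       24   Aug
filter rows where month in ['Dec', 'Nov', 'Jul', 'Mar', 'Jan']:
      city  rain_mm month
11   Cairo      272   Mar
0   Denver      165   Jul
4    Lagos      140   Jan
7    Cairo      139   Dec
13   Lagos      110   Jul
5    Cairo       72   Nov
take first 5 rows:
      city  rain_mm month
11   Cairo      272   Mar
0   Denver      165   Jul
4    Lagos      140   Jan
7    Cairo      139   Dec
13   Lagos      110   Jul
drop duplicate month (keep=last):
     city  rain_mm month
11  Cairo      272   Mar
4   Lagos      140   Jan
7   Cairo      139   Dec
13  Lagos      110   Jul
group by city, max of rain_mm:
       rain_mm
city          
Cairo      272
Lagos      140
Reading off the value at row 'Lagos', column 'rain_mm', we get 140.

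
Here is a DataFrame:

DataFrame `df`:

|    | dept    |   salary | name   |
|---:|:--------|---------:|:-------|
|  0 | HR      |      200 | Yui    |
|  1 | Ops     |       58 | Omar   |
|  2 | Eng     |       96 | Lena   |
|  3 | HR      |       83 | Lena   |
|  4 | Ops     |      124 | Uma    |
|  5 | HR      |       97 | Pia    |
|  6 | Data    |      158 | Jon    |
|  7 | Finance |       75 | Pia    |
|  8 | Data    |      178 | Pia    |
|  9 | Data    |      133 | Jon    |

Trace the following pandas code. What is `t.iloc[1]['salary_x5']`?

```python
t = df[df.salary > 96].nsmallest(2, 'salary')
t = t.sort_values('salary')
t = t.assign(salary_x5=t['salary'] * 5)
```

620

filter rows where salary > 96:
   dept  salary name
0    HR     200  Yui
4   Ops     124  Uma
5    HR      97  Pia
6  Data     158  Jon
8  Data     178  Pia
9  Data     133  Jon
take 2 rows with smallest salary:
  dept  salary name
5   HR      97  Pia
4  Ops     124  Uma
sort by salary:
  dept  salary name
5   HR      97  Pia
4  Ops     124  Uma
add column salary_x5 = t['salary'] * 5:
  dept  salary name  salary_x5
5   HR      97  Pia        485
4  Ops     124  Uma        620
Reading off the value at position 1, column 'salary_x5', we get 620.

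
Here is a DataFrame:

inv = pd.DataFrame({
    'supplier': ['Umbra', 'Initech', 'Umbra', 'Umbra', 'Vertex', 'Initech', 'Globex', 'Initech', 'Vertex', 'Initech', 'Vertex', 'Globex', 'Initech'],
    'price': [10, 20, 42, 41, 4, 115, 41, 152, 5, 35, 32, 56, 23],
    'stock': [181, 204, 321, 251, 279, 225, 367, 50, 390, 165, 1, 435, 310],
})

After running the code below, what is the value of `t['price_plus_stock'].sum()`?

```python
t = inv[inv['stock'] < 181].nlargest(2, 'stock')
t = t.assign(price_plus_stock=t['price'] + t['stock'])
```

filter rows where stock < 181:
   supplier  price  stock
7   Initech    152     50
9   Initech     35    165
10   Vertex     32      1
take 2 rows with largest stock:
  supplier  price  stock
9  Initech     35    165
7  Initech    152     50
add column price_plus_stock = t['price'] + t['stock']:
  supplier  price  stock  price_plus_stock
9  Initech     35    165               200
7  Initech    152     50               202

402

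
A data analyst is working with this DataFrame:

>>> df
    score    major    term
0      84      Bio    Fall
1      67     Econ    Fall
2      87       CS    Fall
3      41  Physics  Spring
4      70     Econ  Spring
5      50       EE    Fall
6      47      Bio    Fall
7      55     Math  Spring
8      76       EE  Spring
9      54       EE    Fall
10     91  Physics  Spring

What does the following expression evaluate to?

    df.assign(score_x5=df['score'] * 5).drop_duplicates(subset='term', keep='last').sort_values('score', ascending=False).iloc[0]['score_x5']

455

add column score_x5 = df['score'] * 5:
    score    major    term  score_x5
0      84      Bio    Fall       420
1      67     Econ    Fall       335
2      87       CS    Fall       435
3      41  Physics  Spring       205
4      70     Econ  Spring       350
5      50       EE    Fall       250
6      47      Bio    Fall       235
7      55     Math  Spring       275
8      76       EE  Spring       380
9      54       EE    Fall       270
10     91  Physics  Spring       455
drop duplicate term (keep=last):
    score    major    term  score_x5
9      54       EE    Fall       270
10     91  Physics  Spring       455
sort by score descending:
    score    major    term  score_x5
10     91  Physics  Spring       455
9      54       EE    Fall       270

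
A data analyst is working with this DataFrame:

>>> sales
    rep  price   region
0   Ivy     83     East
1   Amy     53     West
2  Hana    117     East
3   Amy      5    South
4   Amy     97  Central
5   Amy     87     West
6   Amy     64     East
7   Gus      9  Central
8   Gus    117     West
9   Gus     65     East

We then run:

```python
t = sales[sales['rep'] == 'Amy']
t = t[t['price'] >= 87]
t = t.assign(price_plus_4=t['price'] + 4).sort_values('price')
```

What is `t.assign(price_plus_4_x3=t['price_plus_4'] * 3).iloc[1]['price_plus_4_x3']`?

303

filter rows where rep == 'Amy':
   rep  price   region
1  Amy     53     West
3  Amy      5    South
4  Amy     97  Central
5  Amy     87     West
6  Amy     64     East
filter rows where price >= 87:
   rep  price   region
4  Amy     97  Central
5  Amy     87     West
add column price_plus_4 = t['price'] + 4:
   rep  price   region  price_plus_4
4  Amy     97  Central           101
5  Amy     87     West            91
sort by price:
   rep  price   region  price_plus_4
5  Amy     87     West            91
4  Amy     97  Central           101
add column price_plus_4_x3 = t['price_plus_4'] * 3:
   rep  price   region  price_plus_4  price_plus_4_x3
5  Amy     87     West            91              273
4  Amy     97  Central           101              303
Then the value at position 1, column 'price_plus_4_x3': 303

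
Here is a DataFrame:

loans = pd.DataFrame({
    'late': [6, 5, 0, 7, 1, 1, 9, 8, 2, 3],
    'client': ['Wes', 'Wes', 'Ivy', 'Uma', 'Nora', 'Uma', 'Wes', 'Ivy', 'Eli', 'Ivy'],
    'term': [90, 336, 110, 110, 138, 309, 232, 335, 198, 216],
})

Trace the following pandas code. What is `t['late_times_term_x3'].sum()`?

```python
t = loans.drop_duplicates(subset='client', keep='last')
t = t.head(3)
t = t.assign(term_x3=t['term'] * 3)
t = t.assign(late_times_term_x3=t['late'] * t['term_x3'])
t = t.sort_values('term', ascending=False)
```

7605

drop duplicate client (keep=last):
   late client  term
4     1   Nora   138
5     1    Uma   309
6     9    Wes   232
8     2    Eli   198
9     3    Ivy   216
take first 3 rows:
   late client  term
4     1   Nora   138
5     1    Uma   309
6     9    Wes   232
add column term_x3 = t['term'] * 3:
   late client  term  term_x3
4     1   Nora   138      414
5     1    Uma   309      927
6     9    Wes   232      696
add column late_times_term_x3 = t['late'] * t['term_x3']:
   late client  term  term_x3  late_times_term_x3
4     1   Nora   138      414                 414
5     1    Uma   309      927                 927
6     9    Wes   232      696                6264
sort by term descending:
   late client  term  term_x3  late_times_term_x3
5     1    Uma   309      927                 927
6     9    Wes   232      696                6264
4     1   Nora   138      414                 414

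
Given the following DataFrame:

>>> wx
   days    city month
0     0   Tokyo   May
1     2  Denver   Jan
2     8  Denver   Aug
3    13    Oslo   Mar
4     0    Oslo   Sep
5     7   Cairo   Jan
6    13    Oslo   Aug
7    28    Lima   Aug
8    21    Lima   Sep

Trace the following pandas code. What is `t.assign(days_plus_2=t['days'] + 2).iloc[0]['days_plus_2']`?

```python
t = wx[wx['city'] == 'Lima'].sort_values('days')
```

23

filter rows where city == 'Lima':
   days  city month
7    28  Lima   Aug
8    21  Lima   Sep
sort by days:
   days  city month
8    21  Lima   Sep
7    28  Lima   Aug
add column days_plus_2 = t['days'] + 2:
   days  city month  days_plus_2
8    21  Lima   Sep           23
7    28  Lima   Aug           30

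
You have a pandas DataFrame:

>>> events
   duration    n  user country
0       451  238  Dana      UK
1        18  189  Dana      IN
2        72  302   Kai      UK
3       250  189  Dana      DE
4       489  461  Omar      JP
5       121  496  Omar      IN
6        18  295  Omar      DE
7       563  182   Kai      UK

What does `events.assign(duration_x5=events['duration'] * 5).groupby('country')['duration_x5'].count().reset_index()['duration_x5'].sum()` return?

add column duration_x5 = events['duration'] * 5:
   duration    n  user country  duration_x5
0       451  238  Dana      UK         2255
1        18  189  Dana      IN           90
2        72  302   Kai      UK          360
3       250  189  Dana      DE         1250
4       489  461  Omar      JP         2445
5       121  496  Omar      IN          605
6        18  295  Omar      DE           90
7       563  182   Kai      UK         2815
group by country, count of duration_x5:
country
DE    2
IN    2
JP    1
UK    3
Name: duration_x5, dtype: int64
reset_index():
  country  duration_x5
0      DE            2
1      IN            2
2      JP            1
3      UK            3
So sum() = 8.

8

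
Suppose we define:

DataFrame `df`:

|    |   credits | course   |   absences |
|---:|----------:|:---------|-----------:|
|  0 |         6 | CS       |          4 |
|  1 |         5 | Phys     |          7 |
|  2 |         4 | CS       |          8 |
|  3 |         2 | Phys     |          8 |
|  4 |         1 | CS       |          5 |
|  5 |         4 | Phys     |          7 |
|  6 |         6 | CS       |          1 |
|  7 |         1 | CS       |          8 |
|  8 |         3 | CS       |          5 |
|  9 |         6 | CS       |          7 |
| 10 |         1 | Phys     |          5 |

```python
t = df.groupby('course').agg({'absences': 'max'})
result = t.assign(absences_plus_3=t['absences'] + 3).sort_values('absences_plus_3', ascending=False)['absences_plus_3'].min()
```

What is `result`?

group by course, max of absences:
        absences
course          
CS             8
Phys           8
add column absences_plus_3 = t['absences'] + 3:
        absences  absences_plus_3
course                           
CS             8               11
Phys           8               11
sort by absences_plus_3 descending:
        absences  absences_plus_3
course                           
CS             8               11
Phys           8               11
The min of column 'absences_plus_3' is 11.

11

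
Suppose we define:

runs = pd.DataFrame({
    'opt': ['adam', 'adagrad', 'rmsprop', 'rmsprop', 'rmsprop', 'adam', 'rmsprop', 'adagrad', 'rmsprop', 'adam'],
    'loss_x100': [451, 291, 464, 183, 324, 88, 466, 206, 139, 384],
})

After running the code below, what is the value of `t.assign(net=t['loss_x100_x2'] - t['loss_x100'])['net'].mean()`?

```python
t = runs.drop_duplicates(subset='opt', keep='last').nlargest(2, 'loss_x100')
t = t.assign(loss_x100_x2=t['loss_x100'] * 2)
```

295.0

drop duplicate opt (keep=last):
       opt  loss_x100
7  adagrad        206
8  rmsprop        139
9     adam        384
take 2 rows with largest loss_x100:
       opt  loss_x100
9     adam        384
7  adagrad        206
add column loss_x100_x2 = t['loss_x100'] * 2:
       opt  loss_x100  loss_x100_x2
9     adam        384           768
7  adagrad        206           412
add column net = t['loss_x100_x2'] - t['loss_x100']:
       opt  loss_x100  loss_x100_x2  net
9     adam        384           768  384
7  adagrad        206           412  206
The mean of column 'net' is 295.0.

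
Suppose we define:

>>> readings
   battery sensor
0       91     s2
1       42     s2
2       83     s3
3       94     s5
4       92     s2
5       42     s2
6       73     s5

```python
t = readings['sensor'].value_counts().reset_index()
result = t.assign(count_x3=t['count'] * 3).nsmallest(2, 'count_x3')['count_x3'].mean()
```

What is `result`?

4.5

value_counts of sensor:
sensor
s2    4
s5    2
s3    1
Name: count, dtype: int64
reset_index():
  sensor  count
0     s2      4
1     s5      2
2     s3      1
add column count_x3 = t['count'] * 3:
  sensor  count  count_x3
0     s2      4        12
1     s5      2         6
2     s3      1         3
take 2 rows with smallest count_x3:
  sensor  count  count_x3
2     s3      1         3
1     s5      2         6
Hence 4.5.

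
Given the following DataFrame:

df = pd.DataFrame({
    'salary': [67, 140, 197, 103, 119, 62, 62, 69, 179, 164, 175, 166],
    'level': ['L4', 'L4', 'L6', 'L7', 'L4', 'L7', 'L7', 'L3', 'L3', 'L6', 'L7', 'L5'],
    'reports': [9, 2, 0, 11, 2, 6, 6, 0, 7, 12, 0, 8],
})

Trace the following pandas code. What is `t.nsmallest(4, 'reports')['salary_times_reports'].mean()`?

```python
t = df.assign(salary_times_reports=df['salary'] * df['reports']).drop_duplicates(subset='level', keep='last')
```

add column salary_times_reports = df['salary'] * df['reports']:
    salary level  reports  salary_times_reports
0       67    L4        9                   603
1      140    L4        2                   280
2      197    L6        0                     0
3      103    L7       11                  1133
4      119    L4        2                   238
5       62    L7        6                   372
6       62    L7        6                   372
7       69    L3        0                     0
8      179    L3        7                  1253
9      164    L6       12                  1968
10     175    L7        0                     0
11     166    L5        8                  1328
drop duplicate level (keep=last):
    salary level  reports  salary_times_reports
4      119    L4        2                   238
8      179    L3        7                  1253
9      164    L6       12                  1968
10     175    L7        0                     0
11     166    L5        8                  1328
take 4 rows with smallest reports:
    salary level  reports  salary_times_reports
10     175    L7        0                     0
4      119    L4        2                   238
8      179    L3        7                  1253
11     166    L5        8                  1328

704.75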